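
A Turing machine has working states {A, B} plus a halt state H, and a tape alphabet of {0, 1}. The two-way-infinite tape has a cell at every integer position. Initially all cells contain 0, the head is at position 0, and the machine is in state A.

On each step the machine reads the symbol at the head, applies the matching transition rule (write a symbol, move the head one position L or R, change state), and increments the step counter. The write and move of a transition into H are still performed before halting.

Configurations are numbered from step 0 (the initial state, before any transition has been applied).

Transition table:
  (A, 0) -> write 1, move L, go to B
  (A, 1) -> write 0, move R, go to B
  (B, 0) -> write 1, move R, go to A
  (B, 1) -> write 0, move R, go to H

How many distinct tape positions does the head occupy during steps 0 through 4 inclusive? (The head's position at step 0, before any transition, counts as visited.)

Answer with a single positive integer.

Answer: 4

Derivation:
Step 1: in state A at pos 0, read 0 -> (A,0)->write 1,move L,goto B. Now: state=B, head=-1, tape[-2..1]=0010 (head:  ^)
Step 2: in state B at pos -1, read 0 -> (B,0)->write 1,move R,goto A. Now: state=A, head=0, tape[-2..1]=0110 (head:   ^)
Step 3: in state A at pos 0, read 1 -> (A,1)->write 0,move R,goto B. Now: state=B, head=1, tape[-2..2]=01000 (head:    ^)
Step 4: in state B at pos 1, read 0 -> (B,0)->write 1,move R,goto A. Now: state=A, head=2, tape[-2..3]=010100 (head:     ^)
Head positions at steps 0..4: starting at 0, distinct positions visited = {-1, 0, 1, 2} -> 4 position(s)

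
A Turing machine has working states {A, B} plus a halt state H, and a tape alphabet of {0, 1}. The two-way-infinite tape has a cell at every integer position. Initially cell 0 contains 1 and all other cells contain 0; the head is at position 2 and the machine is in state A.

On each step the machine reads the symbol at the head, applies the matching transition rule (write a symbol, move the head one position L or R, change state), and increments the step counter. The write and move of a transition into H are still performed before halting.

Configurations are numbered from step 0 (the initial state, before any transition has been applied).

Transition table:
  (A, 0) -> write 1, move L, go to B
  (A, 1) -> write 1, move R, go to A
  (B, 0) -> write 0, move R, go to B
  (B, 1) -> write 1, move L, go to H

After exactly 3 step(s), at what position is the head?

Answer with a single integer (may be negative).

Step 1: in state A at pos 2, read 0 -> (A,0)->write 1,move L,goto B. Now: state=B, head=1, tape[-1..3]=01010 (head:   ^)
Step 2: in state B at pos 1, read 0 -> (B,0)->write 0,move R,goto B. Now: state=B, head=2, tape[-1..3]=01010 (head:    ^)
Step 3: in state B at pos 2, read 1 -> (B,1)->write 1,move L,goto H. Now: state=H, head=1, tape[-1..3]=01010 (head:   ^)

Answer: 1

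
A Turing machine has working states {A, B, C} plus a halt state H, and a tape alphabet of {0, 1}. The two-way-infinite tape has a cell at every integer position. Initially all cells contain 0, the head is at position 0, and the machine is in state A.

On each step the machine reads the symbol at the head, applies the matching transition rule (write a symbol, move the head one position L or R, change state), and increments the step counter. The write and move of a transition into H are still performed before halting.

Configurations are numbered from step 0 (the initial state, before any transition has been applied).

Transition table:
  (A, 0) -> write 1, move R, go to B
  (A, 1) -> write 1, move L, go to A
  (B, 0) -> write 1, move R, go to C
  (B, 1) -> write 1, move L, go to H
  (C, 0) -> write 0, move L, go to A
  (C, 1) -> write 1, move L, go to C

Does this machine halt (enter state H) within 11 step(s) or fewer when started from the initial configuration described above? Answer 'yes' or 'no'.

Step 1: in state A at pos 0, read 0 -> (A,0)->write 1,move R,goto B. Now: state=B, head=1, tape[-1..2]=0100 (head:   ^)
Step 2: in state B at pos 1, read 0 -> (B,0)->write 1,move R,goto C. Now: state=C, head=2, tape[-1..3]=01100 (head:    ^)
Step 3: in state C at pos 2, read 0 -> (C,0)->write 0,move L,goto A. Now: state=A, head=1, tape[-1..3]=01100 (head:   ^)
Step 4: in state A at pos 1, read 1 -> (A,1)->write 1,move L,goto A. Now: state=A, head=0, tape[-1..3]=01100 (head:  ^)
Step 5: in state A at pos 0, read 1 -> (A,1)->write 1,move L,goto A. Now: state=A, head=-1, tape[-2..3]=001100 (head:  ^)
Step 6: in state A at pos -1, read 0 -> (A,0)->write 1,move R,goto B. Now: state=B, head=0, tape[-2..3]=011100 (head:   ^)
Step 7: in state B at pos 0, read 1 -> (B,1)->write 1,move L,goto H. Now: state=H, head=-1, tape[-2..3]=011100 (head:  ^)
State H reached at step 7; 7 <= 11 -> yes

Answer: yes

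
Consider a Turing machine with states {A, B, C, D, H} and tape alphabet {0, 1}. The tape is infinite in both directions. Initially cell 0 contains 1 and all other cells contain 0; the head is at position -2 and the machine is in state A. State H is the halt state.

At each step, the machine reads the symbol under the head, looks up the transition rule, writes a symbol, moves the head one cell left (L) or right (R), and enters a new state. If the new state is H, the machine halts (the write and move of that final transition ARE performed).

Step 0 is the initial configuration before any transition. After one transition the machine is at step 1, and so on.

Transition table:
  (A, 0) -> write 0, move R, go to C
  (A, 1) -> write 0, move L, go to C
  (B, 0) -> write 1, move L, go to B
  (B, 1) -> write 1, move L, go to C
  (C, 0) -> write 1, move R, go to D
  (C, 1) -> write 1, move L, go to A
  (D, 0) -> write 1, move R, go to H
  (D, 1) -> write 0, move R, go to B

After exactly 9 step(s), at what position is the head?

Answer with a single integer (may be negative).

Step 1: in state A at pos -2, read 0 -> (A,0)->write 0,move R,goto C. Now: state=C, head=-1, tape[-3..1]=00010 (head:   ^)
Step 2: in state C at pos -1, read 0 -> (C,0)->write 1,move R,goto D. Now: state=D, head=0, tape[-3..1]=00110 (head:    ^)
Step 3: in state D at pos 0, read 1 -> (D,1)->write 0,move R,goto B. Now: state=B, head=1, tape[-3..2]=001000 (head:     ^)
Step 4: in state B at pos 1, read 0 -> (B,0)->write 1,move L,goto B. Now: state=B, head=0, tape[-3..2]=001010 (head:    ^)
Step 5: in state B at pos 0, read 0 -> (B,0)->write 1,move L,goto B. Now: state=B, head=-1, tape[-3..2]=001110 (head:   ^)
Step 6: in state B at pos -1, read 1 -> (B,1)->write 1,move L,goto C. Now: state=C, head=-2, tape[-3..2]=001110 (head:  ^)
Step 7: in state C at pos -2, read 0 -> (C,0)->write 1,move R,goto D. Now: state=D, head=-1, tape[-3..2]=011110 (head:   ^)
Step 8: in state D at pos -1, read 1 -> (D,1)->write 0,move R,goto B. Now: state=B, head=0, tape[-3..2]=010110 (head:    ^)
Step 9: in state B at pos 0, read 1 -> (B,1)->write 1,move L,goto C. Now: state=C, head=-1, tape[-3..2]=010110 (head:   ^)

Answer: -1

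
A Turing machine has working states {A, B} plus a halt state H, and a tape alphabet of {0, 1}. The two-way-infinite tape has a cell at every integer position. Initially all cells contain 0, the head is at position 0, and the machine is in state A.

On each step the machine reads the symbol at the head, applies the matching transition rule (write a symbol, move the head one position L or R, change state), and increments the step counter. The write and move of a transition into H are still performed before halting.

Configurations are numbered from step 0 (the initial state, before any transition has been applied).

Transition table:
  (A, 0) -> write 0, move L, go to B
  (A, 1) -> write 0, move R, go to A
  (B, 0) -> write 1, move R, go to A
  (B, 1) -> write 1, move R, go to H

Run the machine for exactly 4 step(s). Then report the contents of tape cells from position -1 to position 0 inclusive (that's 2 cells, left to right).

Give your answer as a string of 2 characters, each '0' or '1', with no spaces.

Step 1: in state A at pos 0, read 0 -> (A,0)->write 0,move L,goto B. Now: state=B, head=-1, tape[-2..1]=0000 (head:  ^)
Step 2: in state B at pos -1, read 0 -> (B,0)->write 1,move R,goto A. Now: state=A, head=0, tape[-2..1]=0100 (head:   ^)
Step 3: in state A at pos 0, read 0 -> (A,0)->write 0,move L,goto B. Now: state=B, head=-1, tape[-2..1]=0100 (head:  ^)
Step 4: in state B at pos -1, read 1 -> (B,1)->write 1,move R,goto H. Now: state=H, head=0, tape[-2..1]=0100 (head:   ^)

Answer: 10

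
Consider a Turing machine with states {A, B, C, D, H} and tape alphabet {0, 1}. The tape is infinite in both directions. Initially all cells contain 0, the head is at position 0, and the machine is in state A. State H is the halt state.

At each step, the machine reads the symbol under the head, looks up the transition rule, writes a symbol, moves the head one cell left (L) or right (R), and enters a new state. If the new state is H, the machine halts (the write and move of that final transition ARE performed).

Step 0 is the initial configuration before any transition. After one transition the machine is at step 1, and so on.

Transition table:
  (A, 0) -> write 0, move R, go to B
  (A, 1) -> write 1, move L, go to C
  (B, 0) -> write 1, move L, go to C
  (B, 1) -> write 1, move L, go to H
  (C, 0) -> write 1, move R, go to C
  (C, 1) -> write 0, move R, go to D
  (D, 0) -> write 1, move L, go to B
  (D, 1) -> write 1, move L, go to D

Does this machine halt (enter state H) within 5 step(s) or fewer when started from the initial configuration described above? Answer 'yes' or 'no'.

Answer: no

Derivation:
Step 1: in state A at pos 0, read 0 -> (A,0)->write 0,move R,goto B. Now: state=B, head=1, tape[-1..2]=0000 (head:   ^)
Step 2: in state B at pos 1, read 0 -> (B,0)->write 1,move L,goto C. Now: state=C, head=0, tape[-1..2]=0010 (head:  ^)
Step 3: in state C at pos 0, read 0 -> (C,0)->write 1,move R,goto C. Now: state=C, head=1, tape[-1..2]=0110 (head:   ^)
Step 4: in state C at pos 1, read 1 -> (C,1)->write 0,move R,goto D. Now: state=D, head=2, tape[-1..3]=01000 (head:    ^)
Step 5: in state D at pos 2, read 0 -> (D,0)->write 1,move L,goto B. Now: state=B, head=1, tape[-1..3]=01010 (head:   ^)
After 5 step(s): state = B (not H) -> not halted within 5 -> no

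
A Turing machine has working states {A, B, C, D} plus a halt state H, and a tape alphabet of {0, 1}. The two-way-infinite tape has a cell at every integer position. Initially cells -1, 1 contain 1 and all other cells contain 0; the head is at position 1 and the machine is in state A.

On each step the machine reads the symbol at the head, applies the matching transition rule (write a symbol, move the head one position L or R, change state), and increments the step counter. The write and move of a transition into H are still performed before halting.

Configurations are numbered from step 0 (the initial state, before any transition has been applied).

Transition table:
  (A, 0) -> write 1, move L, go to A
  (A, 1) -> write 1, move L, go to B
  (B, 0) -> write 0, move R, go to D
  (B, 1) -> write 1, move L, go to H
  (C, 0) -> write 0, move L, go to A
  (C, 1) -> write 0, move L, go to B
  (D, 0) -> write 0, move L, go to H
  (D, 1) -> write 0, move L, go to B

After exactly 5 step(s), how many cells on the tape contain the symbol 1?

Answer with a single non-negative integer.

Step 1: in state A at pos 1, read 1 -> (A,1)->write 1,move L,goto B. Now: state=B, head=0, tape[-2..2]=01010 (head:   ^)
Step 2: in state B at pos 0, read 0 -> (B,0)->write 0,move R,goto D. Now: state=D, head=1, tape[-2..2]=01010 (head:    ^)
Step 3: in state D at pos 1, read 1 -> (D,1)->write 0,move L,goto B. Now: state=B, head=0, tape[-2..2]=01000 (head:   ^)
Step 4: in state B at pos 0, read 0 -> (B,0)->write 0,move R,goto D. Now: state=D, head=1, tape[-2..2]=01000 (head:    ^)
Step 5: in state D at pos 1, read 0 -> (D,0)->write 0,move L,goto H. Now: state=H, head=0, tape[-2..2]=01000 (head:   ^)
Cells containing 1 after step 5: {-1} -> 1 cell(s)

Answer: 1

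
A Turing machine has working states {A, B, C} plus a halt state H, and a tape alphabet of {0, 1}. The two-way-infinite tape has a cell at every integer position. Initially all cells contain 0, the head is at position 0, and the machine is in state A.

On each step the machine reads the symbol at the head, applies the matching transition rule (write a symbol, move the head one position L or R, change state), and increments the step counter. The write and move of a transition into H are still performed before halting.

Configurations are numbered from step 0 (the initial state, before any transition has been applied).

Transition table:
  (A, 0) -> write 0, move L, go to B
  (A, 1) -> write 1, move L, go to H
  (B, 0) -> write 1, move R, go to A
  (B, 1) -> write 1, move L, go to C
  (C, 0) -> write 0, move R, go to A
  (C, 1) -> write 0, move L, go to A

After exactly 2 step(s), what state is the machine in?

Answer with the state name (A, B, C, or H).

Answer: A

Derivation:
Step 1: in state A at pos 0, read 0 -> (A,0)->write 0,move L,goto B. Now: state=B, head=-1, tape[-2..1]=0000 (head:  ^)
Step 2: in state B at pos -1, read 0 -> (B,0)->write 1,move R,goto A. Now: state=A, head=0, tape[-2..1]=0100 (head:   ^)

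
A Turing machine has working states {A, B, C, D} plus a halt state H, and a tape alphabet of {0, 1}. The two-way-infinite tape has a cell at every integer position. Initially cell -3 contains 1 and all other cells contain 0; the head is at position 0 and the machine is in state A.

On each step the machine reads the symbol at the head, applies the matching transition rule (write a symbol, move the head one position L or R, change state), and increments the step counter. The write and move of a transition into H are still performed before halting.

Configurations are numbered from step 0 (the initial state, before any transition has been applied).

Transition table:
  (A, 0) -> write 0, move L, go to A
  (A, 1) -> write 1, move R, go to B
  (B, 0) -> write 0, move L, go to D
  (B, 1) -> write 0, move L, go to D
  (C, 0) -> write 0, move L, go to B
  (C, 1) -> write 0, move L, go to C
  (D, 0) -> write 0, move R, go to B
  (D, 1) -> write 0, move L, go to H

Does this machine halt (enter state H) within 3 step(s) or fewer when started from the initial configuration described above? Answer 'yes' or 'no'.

Step 1: in state A at pos 0, read 0 -> (A,0)->write 0,move L,goto A. Now: state=A, head=-1, tape[-4..1]=010000 (head:    ^)
Step 2: in state A at pos -1, read 0 -> (A,0)->write 0,move L,goto A. Now: state=A, head=-2, tape[-4..1]=010000 (head:   ^)
Step 3: in state A at pos -2, read 0 -> (A,0)->write 0,move L,goto A. Now: state=A, head=-3, tape[-4..1]=010000 (head:  ^)
After 3 step(s): state = A (not H) -> not halted within 3 -> no

Answer: no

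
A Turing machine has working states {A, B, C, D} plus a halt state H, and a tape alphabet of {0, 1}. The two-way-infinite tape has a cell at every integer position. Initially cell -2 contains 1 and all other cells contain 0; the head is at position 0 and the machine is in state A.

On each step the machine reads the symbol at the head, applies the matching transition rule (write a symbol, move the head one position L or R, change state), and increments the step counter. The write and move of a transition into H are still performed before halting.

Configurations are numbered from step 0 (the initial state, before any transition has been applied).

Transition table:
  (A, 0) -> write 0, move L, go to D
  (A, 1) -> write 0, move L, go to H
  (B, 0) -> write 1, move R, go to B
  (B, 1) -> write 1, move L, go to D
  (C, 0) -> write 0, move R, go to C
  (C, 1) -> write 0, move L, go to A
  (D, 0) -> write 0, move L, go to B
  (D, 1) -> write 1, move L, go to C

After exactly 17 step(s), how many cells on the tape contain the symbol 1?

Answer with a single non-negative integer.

Step 1: in state A at pos 0, read 0 -> (A,0)->write 0,move L,goto D. Now: state=D, head=-1, tape[-3..1]=01000 (head:   ^)
Step 2: in state D at pos -1, read 0 -> (D,0)->write 0,move L,goto B. Now: state=B, head=-2, tape[-3..1]=01000 (head:  ^)
Step 3: in state B at pos -2, read 1 -> (B,1)->write 1,move L,goto D. Now: state=D, head=-3, tape[-4..1]=001000 (head:  ^)
Step 4: in state D at pos -3, read 0 -> (D,0)->write 0,move L,goto B. Now: state=B, head=-4, tape[-5..1]=0001000 (head:  ^)
Step 5: in state B at pos -4, read 0 -> (B,0)->write 1,move R,goto B. Now: state=B, head=-3, tape[-5..1]=0101000 (head:   ^)
Step 6: in state B at pos -3, read 0 -> (B,0)->write 1,move R,goto B. Now: state=B, head=-2, tape[-5..1]=0111000 (head:    ^)
Step 7: in state B at pos -2, read 1 -> (B,1)->write 1,move L,goto D. Now: state=D, head=-3, tape[-5..1]=0111000 (head:   ^)
Step 8: in state D at pos -3, read 1 -> (D,1)->write 1,move L,goto C. Now: state=C, head=-4, tape[-5..1]=0111000 (head:  ^)
Step 9: in state C at pos -4, read 1 -> (C,1)->write 0,move L,goto A. Now: state=A, head=-5, tape[-6..1]=00011000 (head:  ^)
Step 10: in state A at pos -5, read 0 -> (A,0)->write 0,move L,goto D. Now: state=D, head=-6, tape[-7..1]=000011000 (head:  ^)
Step 11: in state D at pos -6, read 0 -> (D,0)->write 0,move L,goto B. Now: state=B, head=-7, tape[-8..1]=0000011000 (head:  ^)
Step 12: in state B at pos -7, read 0 -> (B,0)->write 1,move R,goto B. Now: state=B, head=-6, tape[-8..1]=0100011000 (head:   ^)
Step 13: in state B at pos -6, read 0 -> (B,0)->write 1,move R,goto B. Now: state=B, head=-5, tape[-8..1]=0110011000 (head:    ^)
Step 14: in state B at pos -5, read 0 -> (B,0)->write 1,move R,goto B. Now: state=B, head=-4, tape[-8..1]=0111011000 (head:     ^)
Step 15: in state B at pos -4, read 0 -> (B,0)->write 1,move R,goto B. Now: state=B, head=-3, tape[-8..1]=0111111000 (head:      ^)
Step 16: in state B at pos -3, read 1 -> (B,1)->write 1,move L,goto D. Now: state=D, head=-4, tape[-8..1]=0111111000 (head:     ^)
Step 17: in state D at pos -4, read 1 -> (D,1)->write 1,move L,goto C. Now: state=C, head=-5, tape[-8..1]=0111111000 (head:    ^)
Cells containing 1 after step 17: {-7, -6, -5, -4, -3, -2} -> 6 cell(s)

Answer: 6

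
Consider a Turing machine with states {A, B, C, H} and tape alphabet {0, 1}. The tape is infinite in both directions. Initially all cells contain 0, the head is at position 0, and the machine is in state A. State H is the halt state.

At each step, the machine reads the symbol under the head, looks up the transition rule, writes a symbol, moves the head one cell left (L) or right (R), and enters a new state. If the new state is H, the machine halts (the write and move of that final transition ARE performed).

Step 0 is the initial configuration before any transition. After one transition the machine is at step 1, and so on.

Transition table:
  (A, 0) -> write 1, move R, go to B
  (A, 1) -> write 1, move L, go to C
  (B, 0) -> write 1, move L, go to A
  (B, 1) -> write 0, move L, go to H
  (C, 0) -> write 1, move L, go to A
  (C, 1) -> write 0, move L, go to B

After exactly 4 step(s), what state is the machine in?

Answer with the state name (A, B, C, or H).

Answer: A

Derivation:
Step 1: in state A at pos 0, read 0 -> (A,0)->write 1,move R,goto B. Now: state=B, head=1, tape[-1..2]=0100 (head:   ^)
Step 2: in state B at pos 1, read 0 -> (B,0)->write 1,move L,goto A. Now: state=A, head=0, tape[-1..2]=0110 (head:  ^)
Step 3: in state A at pos 0, read 1 -> (A,1)->write 1,move L,goto C. Now: state=C, head=-1, tape[-2..2]=00110 (head:  ^)
Step 4: in state C at pos -1, read 0 -> (C,0)->write 1,move L,goto A. Now: state=A, head=-2, tape[-3..2]=001110 (head:  ^)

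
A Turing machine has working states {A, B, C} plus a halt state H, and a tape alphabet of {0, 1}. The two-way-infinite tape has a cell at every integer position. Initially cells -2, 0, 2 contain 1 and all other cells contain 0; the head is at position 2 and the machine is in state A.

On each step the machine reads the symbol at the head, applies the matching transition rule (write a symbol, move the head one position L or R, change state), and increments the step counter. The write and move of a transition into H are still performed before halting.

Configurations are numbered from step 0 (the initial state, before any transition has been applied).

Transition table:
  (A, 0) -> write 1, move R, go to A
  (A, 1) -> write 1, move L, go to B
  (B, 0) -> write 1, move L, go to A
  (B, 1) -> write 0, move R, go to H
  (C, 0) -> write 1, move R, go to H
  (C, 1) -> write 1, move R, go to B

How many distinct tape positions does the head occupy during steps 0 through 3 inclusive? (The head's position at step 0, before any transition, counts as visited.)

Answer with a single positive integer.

Answer: 4

Derivation:
Step 1: in state A at pos 2, read 1 -> (A,1)->write 1,move L,goto B. Now: state=B, head=1, tape[-3..3]=0101010 (head:     ^)
Step 2: in state B at pos 1, read 0 -> (B,0)->write 1,move L,goto A. Now: state=A, head=0, tape[-3..3]=0101110 (head:    ^)
Step 3: in state A at pos 0, read 1 -> (A,1)->write 1,move L,goto B. Now: state=B, head=-1, tape[-3..3]=0101110 (head:   ^)
Head positions at steps 0..3: starting at 2, distinct positions visited = {-1, 0, 1, 2} -> 4 position(s)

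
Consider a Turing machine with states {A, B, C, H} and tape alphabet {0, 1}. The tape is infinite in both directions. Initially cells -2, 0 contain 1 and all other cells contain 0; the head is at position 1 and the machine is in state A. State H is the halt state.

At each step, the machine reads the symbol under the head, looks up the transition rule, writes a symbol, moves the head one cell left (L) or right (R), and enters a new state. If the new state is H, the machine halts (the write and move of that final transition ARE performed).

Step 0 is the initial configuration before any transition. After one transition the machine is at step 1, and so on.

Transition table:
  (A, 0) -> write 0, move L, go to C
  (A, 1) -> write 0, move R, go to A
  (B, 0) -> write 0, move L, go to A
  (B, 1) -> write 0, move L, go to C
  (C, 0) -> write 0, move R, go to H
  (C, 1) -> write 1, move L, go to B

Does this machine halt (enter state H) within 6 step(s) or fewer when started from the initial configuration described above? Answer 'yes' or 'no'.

Step 1: in state A at pos 1, read 0 -> (A,0)->write 0,move L,goto C. Now: state=C, head=0, tape[-3..2]=010100 (head:    ^)
Step 2: in state C at pos 0, read 1 -> (C,1)->write 1,move L,goto B. Now: state=B, head=-1, tape[-3..2]=010100 (head:   ^)
Step 3: in state B at pos -1, read 0 -> (B,0)->write 0,move L,goto A. Now: state=A, head=-2, tape[-3..2]=010100 (head:  ^)
Step 4: in state A at pos -2, read 1 -> (A,1)->write 0,move R,goto A. Now: state=A, head=-1, tape[-3..2]=000100 (head:   ^)
Step 5: in state A at pos -1, read 0 -> (A,0)->write 0,move L,goto C. Now: state=C, head=-2, tape[-3..2]=000100 (head:  ^)
Step 6: in state C at pos -2, read 0 -> (C,0)->write 0,move R,goto H. Now: state=H, head=-1, tape[-3..2]=000100 (head:   ^)
State H reached at step 6; 6 <= 6 -> yes

Answer: yes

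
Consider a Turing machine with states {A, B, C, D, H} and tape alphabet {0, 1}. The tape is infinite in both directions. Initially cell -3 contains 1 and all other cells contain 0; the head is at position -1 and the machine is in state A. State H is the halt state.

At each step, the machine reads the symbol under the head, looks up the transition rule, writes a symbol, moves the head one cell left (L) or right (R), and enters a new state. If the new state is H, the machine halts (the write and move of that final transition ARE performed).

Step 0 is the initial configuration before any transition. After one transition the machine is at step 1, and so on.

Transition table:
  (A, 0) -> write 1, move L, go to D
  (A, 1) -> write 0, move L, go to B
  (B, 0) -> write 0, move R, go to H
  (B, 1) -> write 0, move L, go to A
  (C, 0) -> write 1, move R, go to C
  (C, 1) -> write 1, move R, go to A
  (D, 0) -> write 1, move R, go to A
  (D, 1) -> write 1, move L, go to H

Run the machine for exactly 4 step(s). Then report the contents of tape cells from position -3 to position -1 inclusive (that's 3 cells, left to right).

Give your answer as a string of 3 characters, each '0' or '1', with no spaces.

Answer: 100

Derivation:
Step 1: in state A at pos -1, read 0 -> (A,0)->write 1,move L,goto D. Now: state=D, head=-2, tape[-4..0]=01010 (head:   ^)
Step 2: in state D at pos -2, read 0 -> (D,0)->write 1,move R,goto A. Now: state=A, head=-1, tape[-4..0]=01110 (head:    ^)
Step 3: in state A at pos -1, read 1 -> (A,1)->write 0,move L,goto B. Now: state=B, head=-2, tape[-4..0]=01100 (head:   ^)
Step 4: in state B at pos -2, read 1 -> (B,1)->write 0,move L,goto A. Now: state=A, head=-3, tape[-4..0]=01000 (head:  ^)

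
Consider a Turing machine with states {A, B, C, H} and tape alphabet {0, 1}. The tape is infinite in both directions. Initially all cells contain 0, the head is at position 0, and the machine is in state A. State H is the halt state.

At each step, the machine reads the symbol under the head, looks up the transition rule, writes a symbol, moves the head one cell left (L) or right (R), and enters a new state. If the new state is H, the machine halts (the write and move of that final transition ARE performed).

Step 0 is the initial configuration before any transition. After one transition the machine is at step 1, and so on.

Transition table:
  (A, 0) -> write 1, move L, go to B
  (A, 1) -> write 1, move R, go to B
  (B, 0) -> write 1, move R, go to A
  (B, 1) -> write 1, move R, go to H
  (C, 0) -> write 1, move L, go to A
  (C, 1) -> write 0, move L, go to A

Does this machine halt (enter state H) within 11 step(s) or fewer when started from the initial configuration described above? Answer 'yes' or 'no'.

Answer: yes

Derivation:
Step 1: in state A at pos 0, read 0 -> (A,0)->write 1,move L,goto B. Now: state=B, head=-1, tape[-2..1]=0010 (head:  ^)
Step 2: in state B at pos -1, read 0 -> (B,0)->write 1,move R,goto A. Now: state=A, head=0, tape[-2..1]=0110 (head:   ^)
Step 3: in state A at pos 0, read 1 -> (A,1)->write 1,move R,goto B. Now: state=B, head=1, tape[-2..2]=01100 (head:    ^)
Step 4: in state B at pos 1, read 0 -> (B,0)->write 1,move R,goto A. Now: state=A, head=2, tape[-2..3]=011100 (head:     ^)
Step 5: in state A at pos 2, read 0 -> (A,0)->write 1,move L,goto B. Now: state=B, head=1, tape[-2..3]=011110 (head:    ^)
Step 6: in state B at pos 1, read 1 -> (B,1)->write 1,move R,goto H. Now: state=H, head=2, tape[-2..3]=011110 (head:     ^)
State H reached at step 6; 6 <= 11 -> yes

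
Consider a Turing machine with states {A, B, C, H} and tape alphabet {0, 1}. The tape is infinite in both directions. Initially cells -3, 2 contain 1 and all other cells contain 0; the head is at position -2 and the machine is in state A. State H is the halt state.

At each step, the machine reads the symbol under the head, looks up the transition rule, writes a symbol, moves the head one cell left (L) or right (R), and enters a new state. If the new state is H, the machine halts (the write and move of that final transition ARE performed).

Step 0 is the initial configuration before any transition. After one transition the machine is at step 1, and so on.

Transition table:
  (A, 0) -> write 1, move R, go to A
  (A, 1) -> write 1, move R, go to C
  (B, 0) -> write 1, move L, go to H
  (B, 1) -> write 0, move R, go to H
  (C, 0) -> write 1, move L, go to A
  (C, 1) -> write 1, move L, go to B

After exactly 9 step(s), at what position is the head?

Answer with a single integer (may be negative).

Step 1: in state A at pos -2, read 0 -> (A,0)->write 1,move R,goto A. Now: state=A, head=-1, tape[-4..3]=01100010 (head:    ^)
Step 2: in state A at pos -1, read 0 -> (A,0)->write 1,move R,goto A. Now: state=A, head=0, tape[-4..3]=01110010 (head:     ^)
Step 3: in state A at pos 0, read 0 -> (A,0)->write 1,move R,goto A. Now: state=A, head=1, tape[-4..3]=01111010 (head:      ^)
Step 4: in state A at pos 1, read 0 -> (A,0)->write 1,move R,goto A. Now: state=A, head=2, tape[-4..3]=01111110 (head:       ^)
Step 5: in state A at pos 2, read 1 -> (A,1)->write 1,move R,goto C. Now: state=C, head=3, tape[-4..4]=011111100 (head:        ^)
Step 6: in state C at pos 3, read 0 -> (C,0)->write 1,move L,goto A. Now: state=A, head=2, tape[-4..4]=011111110 (head:       ^)
Step 7: in state A at pos 2, read 1 -> (A,1)->write 1,move R,goto C. Now: state=C, head=3, tape[-4..4]=011111110 (head:        ^)
Step 8: in state C at pos 3, read 1 -> (C,1)->write 1,move L,goto B. Now: state=B, head=2, tape[-4..4]=011111110 (head:       ^)
Step 9: in state B at pos 2, read 1 -> (B,1)->write 0,move R,goto H. Now: state=H, head=3, tape[-4..4]=011111010 (head:        ^)

Answer: 3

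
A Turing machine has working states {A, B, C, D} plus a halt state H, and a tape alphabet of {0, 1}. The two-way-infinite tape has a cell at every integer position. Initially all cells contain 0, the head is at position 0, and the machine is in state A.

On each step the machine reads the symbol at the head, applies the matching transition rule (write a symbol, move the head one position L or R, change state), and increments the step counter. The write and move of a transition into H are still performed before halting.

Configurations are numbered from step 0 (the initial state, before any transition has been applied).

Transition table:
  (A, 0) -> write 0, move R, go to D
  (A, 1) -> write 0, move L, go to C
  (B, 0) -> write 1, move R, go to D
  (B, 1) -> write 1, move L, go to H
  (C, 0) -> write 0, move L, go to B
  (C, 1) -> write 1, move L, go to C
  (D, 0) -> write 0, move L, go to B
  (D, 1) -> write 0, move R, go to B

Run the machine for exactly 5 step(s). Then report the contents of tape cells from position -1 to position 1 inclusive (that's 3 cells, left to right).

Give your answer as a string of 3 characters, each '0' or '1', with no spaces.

Answer: 010

Derivation:
Step 1: in state A at pos 0, read 0 -> (A,0)->write 0,move R,goto D. Now: state=D, head=1, tape[-1..2]=0000 (head:   ^)
Step 2: in state D at pos 1, read 0 -> (D,0)->write 0,move L,goto B. Now: state=B, head=0, tape[-1..2]=0000 (head:  ^)
Step 3: in state B at pos 0, read 0 -> (B,0)->write 1,move R,goto D. Now: state=D, head=1, tape[-1..2]=0100 (head:   ^)
Step 4: in state D at pos 1, read 0 -> (D,0)->write 0,move L,goto B. Now: state=B, head=0, tape[-1..2]=0100 (head:  ^)
Step 5: in state B at pos 0, read 1 -> (B,1)->write 1,move L,goto H. Now: state=H, head=-1, tape[-2..2]=00100 (head:  ^)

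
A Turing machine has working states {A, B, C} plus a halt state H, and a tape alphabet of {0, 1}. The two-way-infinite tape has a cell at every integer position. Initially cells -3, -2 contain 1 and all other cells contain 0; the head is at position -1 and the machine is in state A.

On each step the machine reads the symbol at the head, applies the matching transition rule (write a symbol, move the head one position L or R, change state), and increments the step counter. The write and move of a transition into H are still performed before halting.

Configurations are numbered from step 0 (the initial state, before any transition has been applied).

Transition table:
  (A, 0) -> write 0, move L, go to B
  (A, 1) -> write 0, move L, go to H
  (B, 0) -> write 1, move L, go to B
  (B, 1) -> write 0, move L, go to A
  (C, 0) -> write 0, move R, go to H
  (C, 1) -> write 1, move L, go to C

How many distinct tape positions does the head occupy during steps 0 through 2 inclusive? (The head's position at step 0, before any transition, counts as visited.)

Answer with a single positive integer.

Answer: 3

Derivation:
Step 1: in state A at pos -1, read 0 -> (A,0)->write 0,move L,goto B. Now: state=B, head=-2, tape[-4..0]=01100 (head:   ^)
Step 2: in state B at pos -2, read 1 -> (B,1)->write 0,move L,goto A. Now: state=A, head=-3, tape[-4..0]=01000 (head:  ^)
Head positions at steps 0..2: starting at -1, distinct positions visited = {-3, -2, -1} -> 3 position(s)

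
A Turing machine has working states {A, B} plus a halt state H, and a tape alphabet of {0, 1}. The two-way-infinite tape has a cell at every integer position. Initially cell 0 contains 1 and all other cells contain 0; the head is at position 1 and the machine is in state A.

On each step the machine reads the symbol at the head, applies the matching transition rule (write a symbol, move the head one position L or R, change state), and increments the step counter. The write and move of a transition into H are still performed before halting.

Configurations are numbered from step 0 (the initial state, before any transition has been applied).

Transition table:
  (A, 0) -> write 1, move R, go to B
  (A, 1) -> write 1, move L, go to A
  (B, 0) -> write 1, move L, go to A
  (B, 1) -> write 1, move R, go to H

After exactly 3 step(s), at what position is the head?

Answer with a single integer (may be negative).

Answer: 0

Derivation:
Step 1: in state A at pos 1, read 0 -> (A,0)->write 1,move R,goto B. Now: state=B, head=2, tape[-1..3]=01100 (head:    ^)
Step 2: in state B at pos 2, read 0 -> (B,0)->write 1,move L,goto A. Now: state=A, head=1, tape[-1..3]=01110 (head:   ^)
Step 3: in state A at pos 1, read 1 -> (A,1)->write 1,move L,goto A. Now: state=A, head=0, tape[-1..3]=01110 (head:  ^)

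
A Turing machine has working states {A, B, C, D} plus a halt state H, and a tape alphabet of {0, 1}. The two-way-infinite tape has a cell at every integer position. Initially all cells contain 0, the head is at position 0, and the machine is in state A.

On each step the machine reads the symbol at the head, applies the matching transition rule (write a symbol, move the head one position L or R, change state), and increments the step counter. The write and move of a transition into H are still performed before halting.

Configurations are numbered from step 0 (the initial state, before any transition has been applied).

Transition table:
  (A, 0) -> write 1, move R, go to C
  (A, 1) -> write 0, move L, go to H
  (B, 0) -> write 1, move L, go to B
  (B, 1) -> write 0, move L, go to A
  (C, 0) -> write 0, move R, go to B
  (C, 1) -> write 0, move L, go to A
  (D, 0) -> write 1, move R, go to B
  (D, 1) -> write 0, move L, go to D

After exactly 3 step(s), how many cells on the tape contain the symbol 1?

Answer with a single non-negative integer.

Step 1: in state A at pos 0, read 0 -> (A,0)->write 1,move R,goto C. Now: state=C, head=1, tape[-1..2]=0100 (head:   ^)
Step 2: in state C at pos 1, read 0 -> (C,0)->write 0,move R,goto B. Now: state=B, head=2, tape[-1..3]=01000 (head:    ^)
Step 3: in state B at pos 2, read 0 -> (B,0)->write 1,move L,goto B. Now: state=B, head=1, tape[-1..3]=01010 (head:   ^)
Cells containing 1 after step 3: {0, 2} -> 2 cell(s)

Answer: 2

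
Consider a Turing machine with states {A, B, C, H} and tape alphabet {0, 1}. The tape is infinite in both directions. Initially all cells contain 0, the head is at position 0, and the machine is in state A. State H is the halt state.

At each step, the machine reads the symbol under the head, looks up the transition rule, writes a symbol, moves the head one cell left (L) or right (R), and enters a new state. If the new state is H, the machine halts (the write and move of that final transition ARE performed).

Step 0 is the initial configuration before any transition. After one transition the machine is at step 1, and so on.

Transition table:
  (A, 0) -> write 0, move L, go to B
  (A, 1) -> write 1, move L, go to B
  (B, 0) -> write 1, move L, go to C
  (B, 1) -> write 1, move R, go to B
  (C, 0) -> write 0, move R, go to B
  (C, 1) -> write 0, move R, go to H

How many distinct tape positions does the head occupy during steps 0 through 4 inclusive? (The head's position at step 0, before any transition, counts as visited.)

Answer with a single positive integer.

Answer: 3

Derivation:
Step 1: in state A at pos 0, read 0 -> (A,0)->write 0,move L,goto B. Now: state=B, head=-1, tape[-2..1]=0000 (head:  ^)
Step 2: in state B at pos -1, read 0 -> (B,0)->write 1,move L,goto C. Now: state=C, head=-2, tape[-3..1]=00100 (head:  ^)
Step 3: in state C at pos -2, read 0 -> (C,0)->write 0,move R,goto B. Now: state=B, head=-1, tape[-3..1]=00100 (head:   ^)
Step 4: in state B at pos -1, read 1 -> (B,1)->write 1,move R,goto B. Now: state=B, head=0, tape[-3..1]=00100 (head:    ^)
Head positions at steps 0..4: starting at 0, distinct positions visited = {-2, -1, 0} -> 3 position(s)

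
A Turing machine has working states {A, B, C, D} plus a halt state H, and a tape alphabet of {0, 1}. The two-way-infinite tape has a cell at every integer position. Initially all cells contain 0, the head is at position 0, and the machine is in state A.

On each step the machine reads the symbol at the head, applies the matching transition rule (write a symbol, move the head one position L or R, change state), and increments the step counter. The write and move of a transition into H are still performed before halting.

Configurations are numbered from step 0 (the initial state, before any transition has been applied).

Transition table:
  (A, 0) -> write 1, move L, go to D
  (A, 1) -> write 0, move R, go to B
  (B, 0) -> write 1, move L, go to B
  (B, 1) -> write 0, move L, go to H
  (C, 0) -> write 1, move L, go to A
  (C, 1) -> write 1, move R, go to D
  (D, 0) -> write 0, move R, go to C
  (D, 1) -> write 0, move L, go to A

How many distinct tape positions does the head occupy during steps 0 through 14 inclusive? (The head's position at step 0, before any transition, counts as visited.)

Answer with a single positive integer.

Step 1: in state A at pos 0, read 0 -> (A,0)->write 1,move L,goto D. Now: state=D, head=-1, tape[-2..1]=0010 (head:  ^)
Step 2: in state D at pos -1, read 0 -> (D,0)->write 0,move R,goto C. Now: state=C, head=0, tape[-2..1]=0010 (head:   ^)
Step 3: in state C at pos 0, read 1 -> (C,1)->write 1,move R,goto D. Now: state=D, head=1, tape[-2..2]=00100 (head:    ^)
Step 4: in state D at pos 1, read 0 -> (D,0)->write 0,move R,goto C. Now: state=C, head=2, tape[-2..3]=001000 (head:     ^)
Step 5: in state C at pos 2, read 0 -> (C,0)->write 1,move L,goto A. Now: state=A, head=1, tape[-2..3]=001010 (head:    ^)
Step 6: in state A at pos 1, read 0 -> (A,0)->write 1,move L,goto D. Now: state=D, head=0, tape[-2..3]=001110 (head:   ^)
Step 7: in state D at pos 0, read 1 -> (D,1)->write 0,move L,goto A. Now: state=A, head=-1, tape[-2..3]=000110 (head:  ^)
Step 8: in state A at pos -1, read 0 -> (A,0)->write 1,move L,goto D. Now: state=D, head=-2, tape[-3..3]=0010110 (head:  ^)
Step 9: in state D at pos -2, read 0 -> (D,0)->write 0,move R,goto C. Now: state=C, head=-1, tape[-3..3]=0010110 (head:   ^)
Step 10: in state C at pos -1, read 1 -> (C,1)->write 1,move R,goto D. Now: state=D, head=0, tape[-3..3]=0010110 (head:    ^)
Step 11: in state D at pos 0, read 0 -> (D,0)->write 0,move R,goto C. Now: state=C, head=1, tape[-3..3]=0010110 (head:     ^)
Step 12: in state C at pos 1, read 1 -> (C,1)->write 1,move R,goto D. Now: state=D, head=2, tape[-3..3]=0010110 (head:      ^)
Step 13: in state D at pos 2, read 1 -> (D,1)->write 0,move L,goto A. Now: state=A, head=1, tape[-3..3]=0010100 (head:     ^)
Step 14: in state A at pos 1, read 1 -> (A,1)->write 0,move R,goto B. Now: state=B, head=2, tape[-3..3]=0010000 (head:      ^)
Head positions at steps 0..14: starting at 0, distinct positions visited = {-2, -1, 0, 1, 2} -> 5 position(s)

Answer: 5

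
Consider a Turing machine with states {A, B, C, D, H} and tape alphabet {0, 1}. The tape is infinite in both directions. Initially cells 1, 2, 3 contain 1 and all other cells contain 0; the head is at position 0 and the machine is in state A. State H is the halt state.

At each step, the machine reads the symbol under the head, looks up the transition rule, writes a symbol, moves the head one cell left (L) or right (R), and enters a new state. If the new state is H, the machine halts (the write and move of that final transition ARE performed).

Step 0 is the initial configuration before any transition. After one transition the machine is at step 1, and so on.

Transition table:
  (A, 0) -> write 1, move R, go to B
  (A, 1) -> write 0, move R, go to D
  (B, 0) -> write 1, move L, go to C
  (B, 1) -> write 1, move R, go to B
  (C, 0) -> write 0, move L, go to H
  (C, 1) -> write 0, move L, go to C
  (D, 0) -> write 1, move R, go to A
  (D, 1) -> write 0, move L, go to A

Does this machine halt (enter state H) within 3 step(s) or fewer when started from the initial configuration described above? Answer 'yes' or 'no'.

Answer: no

Derivation:
Step 1: in state A at pos 0, read 0 -> (A,0)->write 1,move R,goto B. Now: state=B, head=1, tape[-1..4]=011110 (head:   ^)
Step 2: in state B at pos 1, read 1 -> (B,1)->write 1,move R,goto B. Now: state=B, head=2, tape[-1..4]=011110 (head:    ^)
Step 3: in state B at pos 2, read 1 -> (B,1)->write 1,move R,goto B. Now: state=B, head=3, tape[-1..4]=011110 (head:     ^)
After 3 step(s): state = B (not H) -> not halted within 3 -> no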